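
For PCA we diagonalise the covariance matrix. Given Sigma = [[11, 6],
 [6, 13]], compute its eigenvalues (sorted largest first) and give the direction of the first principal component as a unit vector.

Step 1 — characteristic polynomial of 2×2 Sigma:
  det(Sigma - λI) = λ² - trace · λ + det = 0.
  trace = 11 + 13 = 24, det = 11·13 - (6)² = 107.
Step 2 — discriminant:
  Δ = trace² - 4·det = 576 - 428 = 148.
Step 3 — eigenvalues:
  λ = (trace ± √Δ)/2 = (24 ± 12.1655)/2,
  λ_1 = 18.0828,  λ_2 = 5.9172.

Step 4 — unit eigenvector for λ_1: solve (Sigma - λ_1 I)v = 0. First row:
  (11 - 18.0828)·v_x + (6)·v_y = 0, i.e. (-7.0828)·v_x + (6)·v_y = 0,
  so v ∝ (b, λ_1 - a) = (6, 7.0828) = u.
  ||u|| = √((6)² + (7.0828)²) = √(86.1655) ≈ 9.2825,
  v_1 = u/||u|| ≈ (0.6464, 0.763) (||v_1|| = 1).

λ_1 = 18.0828,  λ_2 = 5.9172;  v_1 ≈ (0.6464, 0.763)


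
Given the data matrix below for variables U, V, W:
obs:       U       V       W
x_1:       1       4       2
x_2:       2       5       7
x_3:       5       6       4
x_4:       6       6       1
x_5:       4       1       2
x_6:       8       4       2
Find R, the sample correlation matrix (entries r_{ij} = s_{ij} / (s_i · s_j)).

Step 1 — column means:
  mean(U) = (1 + 2 + 5 + 6 + 4 + 8) / 6 = 26/6 = 4.3333
  mean(V) = (4 + 5 + 6 + 6 + 1 + 4) / 6 = 26/6 = 4.3333
  mean(W) = (2 + 7 + 4 + 1 + 2 + 2) / 6 = 18/6 = 3

Step 2 — sample variances and covariances s[i,j] = (1/(n-1)) · Σ_k (x_{k,i} - mean_i) · (x_{k,j} - mean_j), with n-1 = 5:
  s[U,U] = ((-3.3333)·(-3.3333) + (-2.3333)·(-2.3333) + (0.6667)·(0.6667) + (1.6667)·(1.6667) + (-0.3333)·(-0.3333) + (3.6667)·(3.6667)) / 5 = 33.3333/5 = 6.6667
  s[U,V] = ((-3.3333)·(-0.3333) + (-2.3333)·(0.6667) + (0.6667)·(1.6667) + (1.6667)·(1.6667) + (-0.3333)·(-3.3333) + (3.6667)·(-0.3333)) / 5 = 3.3333/5 = 0.6667
  s[U,W] = ((-3.3333)·(-1) + (-2.3333)·(4) + (0.6667)·(1) + (1.6667)·(-2) + (-0.3333)·(-1) + (3.6667)·(-1)) / 5 = -12/5 = -2.4
  s[V,V] = ((-0.3333)·(-0.3333) + (0.6667)·(0.6667) + (1.6667)·(1.6667) + (1.6667)·(1.6667) + (-3.3333)·(-3.3333) + (-0.3333)·(-0.3333)) / 5 = 17.3333/5 = 3.4667
  s[V,W] = ((-0.3333)·(-1) + (0.6667)·(4) + (1.6667)·(1) + (1.6667)·(-2) + (-3.3333)·(-1) + (-0.3333)·(-1)) / 5 = 5/5 = 1
  s[W,W] = ((-1)·(-1) + (4)·(4) + (1)·(1) + (-2)·(-2) + (-1)·(-1) + (-1)·(-1)) / 5 = 24/5 = 4.8
  Sample standard deviations s_i = √(s[i,i]):
  s(U) = √(6.6667) = 2.582
  s(V) = √(3.4667) = 1.8619
  s(W) = √(4.8) = 2.1909

Step 3 — r_{ij} = s_{ij} / (s_i · s_j):
  r[U,U] = 1 (diagonal).
  r[U,V] = 0.6667 / (2.582 · 1.8619) = 0.6667 / 4.8074 = 0.1387
  r[U,W] = -2.4 / (2.582 · 2.1909) = -2.4 / 5.6569 = -0.4243
  r[V,V] = 1 (diagonal).
  r[V,W] = 1 / (1.8619 · 2.1909) = 1 / 4.0792 = 0.2451
  r[W,W] = 1 (diagonal).

R is symmetric with unit diagonal. Assembling:

R = [[1, 0.1387, -0.4243],
 [0.1387, 1, 0.2451],
 [-0.4243, 0.2451, 1]]


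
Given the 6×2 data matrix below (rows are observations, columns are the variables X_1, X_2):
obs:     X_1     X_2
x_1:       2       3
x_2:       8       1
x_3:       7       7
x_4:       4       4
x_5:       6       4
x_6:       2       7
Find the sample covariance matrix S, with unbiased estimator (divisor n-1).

Step 1 — column means:
  mean(X_1) = (2 + 8 + 7 + 4 + 6 + 2) / 6 = 29/6 = 4.8333
  mean(X_2) = (3 + 1 + 7 + 4 + 4 + 7) / 6 = 26/6 = 4.3333

Step 2 — sample covariance S[i,j] = (1/(n-1)) · Σ_k (x_{k,i} - mean_i) · (x_{k,j} - mean_j), with n-1 = 5.
  S[X_1,X_1] = ((-2.8333)·(-2.8333) + (3.1667)·(3.1667) + (2.1667)·(2.1667) + (-0.8333)·(-0.8333) + (1.1667)·(1.1667) + (-2.8333)·(-2.8333)) / 5 = 32.8333/5 = 6.5667
  S[X_1,X_2] = ((-2.8333)·(-1.3333) + (3.1667)·(-3.3333) + (2.1667)·(2.6667) + (-0.8333)·(-0.3333) + (1.1667)·(-0.3333) + (-2.8333)·(2.6667)) / 5 = -8.6667/5 = -1.7333
  S[X_2,X_2] = ((-1.3333)·(-1.3333) + (-3.3333)·(-3.3333) + (2.6667)·(2.6667) + (-0.3333)·(-0.3333) + (-0.3333)·(-0.3333) + (2.6667)·(2.6667)) / 5 = 27.3333/5 = 5.4667

S is symmetric (S[j,i] = S[i,j]). Assembling:

S = [[6.5667, -1.7333],
 [-1.7333, 5.4667]]


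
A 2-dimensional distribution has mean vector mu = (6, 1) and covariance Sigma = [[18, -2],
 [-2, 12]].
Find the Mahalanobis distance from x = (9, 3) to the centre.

Step 1 — centre the observation: (x - mu) = (3, 2).

Step 2 — invert Sigma. det(Sigma) = 18·12 - (-2)² = 212.
  Sigma^{-1} = (1/det) · [[d, -b], [-b, a]] = [[0.0566, 0.0094],
 [0.0094, 0.0849]].

Step 3 — form the quadratic (x - mu)^T · Sigma^{-1} · (x - mu):
  Sigma^{-1} · (x - mu) = (0.1887, 0.1981).
  (x - mu)^T · [Sigma^{-1} · (x - mu)] = (3)·(0.1887) + (2)·(0.1981) = 0.9623.

Step 4 — take square root: d = √(0.9623) ≈ 0.981.

d(x, mu) = √(0.9623) ≈ 0.981


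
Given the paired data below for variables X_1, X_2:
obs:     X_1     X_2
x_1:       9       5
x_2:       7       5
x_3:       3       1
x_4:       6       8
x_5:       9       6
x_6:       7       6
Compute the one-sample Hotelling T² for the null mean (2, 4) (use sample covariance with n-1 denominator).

Step 1 — sample mean vector:
  mean(X_1) = (9 + 7 + 3 + 6 + 9 + 7) / 6 = 41/6 = 6.8333
  mean(X_2) = (5 + 5 + 1 + 8 + 6 + 6) / 6 = 31/6 = 5.1667
  x̄ = (6.8333, 5.1667),  deviation x̄ - mu_0 = (6.8333, 5.1667) - (2, 4) = (4.8333, 1.1667).

Step 2 — sample covariance matrix, S[i,j] = (1/(n-1)) · Σ_k (x_{k,i} - mean_i) · (x_{k,j} - mean_j), divisor n-1 = 5:
  S[X_1,X_1] = ((2.1667)·(2.1667) + (0.1667)·(0.1667) + (-3.8333)·(-3.8333) + (-0.8333)·(-0.8333) + (2.1667)·(2.1667) + (0.1667)·(0.1667)) / 5 = 24.8333/5 = 4.9667
  S[X_1,X_2] = ((2.1667)·(-0.1667) + (0.1667)·(-0.1667) + (-3.8333)·(-4.1667) + (-0.8333)·(2.8333) + (2.1667)·(0.8333) + (0.1667)·(0.8333)) / 5 = 15.1667/5 = 3.0333
  S[X_2,X_2] = ((-0.1667)·(-0.1667) + (-0.1667)·(-0.1667) + (-4.1667)·(-4.1667) + (2.8333)·(2.8333) + (0.8333)·(0.8333) + (0.8333)·(0.8333)) / 5 = 26.8333/5 = 5.3667
  S = [[4.9667, 3.0333],
 [3.0333, 5.3667]].

Step 3 — invert S. det(S) = 4.9667·5.3667 - (3.0333)² = 17.4533.
  S^{-1} = (1/det) · [[d, -b], [-b, a]] = [[0.3075, -0.1738],
 [-0.1738, 0.2846]].

Step 4 — quadratic form (x̄ - mu_0)^T · S^{-1} · (x̄ - mu_0):
  S^{-1} · (x̄ - mu_0) = (1.2834, -0.508),
  (x̄ - mu_0)^T · [...] = (4.8333)·(1.2834) + (1.1667)·(-0.508) = 5.6105.

Step 5 — scale by n: T² = 6 · 5.6105 = 33.6631.

T² ≈ 33.6631


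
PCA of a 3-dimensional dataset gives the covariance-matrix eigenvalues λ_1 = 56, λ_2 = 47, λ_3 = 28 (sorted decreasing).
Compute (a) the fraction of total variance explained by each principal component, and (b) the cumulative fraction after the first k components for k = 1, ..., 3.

Step 1 — total variance = trace(Sigma) = Σ λ_i = 56 + 47 + 28 = 131.

Step 2 — fraction explained by component i = λ_i / Σ λ:
  PC1: 56/131 = 0.4275
  PC2: 47/131 = 0.3588
  PC3: 28/131 = 0.2137

Step 3 — cumulative fraction after k components = (λ_1 + ... + λ_k) / Σ λ:
  k = 1: 56/131 = 0.4275
  k = 2: (56 + 47)/131 = 103/131 = 0.7863
  k = 3: (56 + 47 + 28)/131 = 131/131 = 1

Summary (fraction, with percent):

explained: PC1 0.4275 (42.75%), PC2 0.3588 (35.88%), PC3 0.2137 (21.37%);  cumulative: 0.4275, 0.7863, 1


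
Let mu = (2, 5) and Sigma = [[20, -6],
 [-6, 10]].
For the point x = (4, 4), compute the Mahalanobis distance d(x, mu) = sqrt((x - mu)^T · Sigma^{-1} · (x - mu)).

Step 1 — centre the observation: (x - mu) = (2, -1).

Step 2 — invert Sigma. det(Sigma) = 20·10 - (-6)² = 164.
  Sigma^{-1} = (1/det) · [[d, -b], [-b, a]] = [[0.061, 0.0366],
 [0.0366, 0.122]].

Step 3 — form the quadratic (x - mu)^T · Sigma^{-1} · (x - mu):
  Sigma^{-1} · (x - mu) = (0.0854, -0.0488).
  (x - mu)^T · [Sigma^{-1} · (x - mu)] = (2)·(0.0854) + (-1)·(-0.0488) = 0.2195.

Step 4 — take square root: d = √(0.2195) ≈ 0.4685.

d(x, mu) = √(0.2195) ≈ 0.4685


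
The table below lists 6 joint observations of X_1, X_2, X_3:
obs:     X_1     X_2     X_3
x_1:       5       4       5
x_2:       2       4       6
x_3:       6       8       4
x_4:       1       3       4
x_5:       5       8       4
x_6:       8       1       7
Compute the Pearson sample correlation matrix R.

Step 1 — column means:
  mean(X_1) = (5 + 2 + 6 + 1 + 5 + 8) / 6 = 27/6 = 4.5
  mean(X_2) = (4 + 4 + 8 + 3 + 8 + 1) / 6 = 28/6 = 4.6667
  mean(X_3) = (5 + 6 + 4 + 4 + 4 + 7) / 6 = 30/6 = 5

Step 2 — sample variances and covariances s[i,j] = (1/(n-1)) · Σ_k (x_{k,i} - mean_i) · (x_{k,j} - mean_j), with n-1 = 5:
  s[X_1,X_1] = ((0.5)·(0.5) + (-2.5)·(-2.5) + (1.5)·(1.5) + (-3.5)·(-3.5) + (0.5)·(0.5) + (3.5)·(3.5)) / 5 = 33.5/5 = 6.7
  s[X_1,X_2] = ((0.5)·(-0.6667) + (-2.5)·(-0.6667) + (1.5)·(3.3333) + (-3.5)·(-1.6667) + (0.5)·(3.3333) + (3.5)·(-3.6667)) / 5 = 1/5 = 0.2
  s[X_1,X_3] = ((0.5)·(0) + (-2.5)·(1) + (1.5)·(-1) + (-3.5)·(-1) + (0.5)·(-1) + (3.5)·(2)) / 5 = 6/5 = 1.2
  s[X_2,X_2] = ((-0.6667)·(-0.6667) + (-0.6667)·(-0.6667) + (3.3333)·(3.3333) + (-1.6667)·(-1.6667) + (3.3333)·(3.3333) + (-3.6667)·(-3.6667)) / 5 = 39.3333/5 = 7.8667
  s[X_2,X_3] = ((-0.6667)·(0) + (-0.6667)·(1) + (3.3333)·(-1) + (-1.6667)·(-1) + (3.3333)·(-1) + (-3.6667)·(2)) / 5 = -13/5 = -2.6
  s[X_3,X_3] = ((0)·(0) + (1)·(1) + (-1)·(-1) + (-1)·(-1) + (-1)·(-1) + (2)·(2)) / 5 = 8/5 = 1.6
  Sample standard deviations s_i = √(s[i,i]):
  s(X_1) = √(6.7) = 2.5884
  s(X_2) = √(7.8667) = 2.8048
  s(X_3) = √(1.6) = 1.2649

Step 3 — r_{ij} = s_{ij} / (s_i · s_j):
  r[X_1,X_1] = 1 (diagonal).
  r[X_1,X_2] = 0.2 / (2.5884 · 2.8048) = 0.2 / 7.2599 = 0.0275
  r[X_1,X_3] = 1.2 / (2.5884 · 1.2649) = 1.2 / 3.2741 = 0.3665
  r[X_2,X_2] = 1 (diagonal).
  r[X_2,X_3] = -2.6 / (2.8048 · 1.2649) = -2.6 / 3.5478 = -0.7329
  r[X_3,X_3] = 1 (diagonal).

R is symmetric with unit diagonal. Assembling:

R = [[1, 0.0275, 0.3665],
 [0.0275, 1, -0.7329],
 [0.3665, -0.7329, 1]]


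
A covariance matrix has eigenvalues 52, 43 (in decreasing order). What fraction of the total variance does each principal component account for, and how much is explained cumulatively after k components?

Step 1 — total variance = trace(Sigma) = Σ λ_i = 52 + 43 = 95.

Step 2 — fraction explained by component i = λ_i / Σ λ:
  PC1: 52/95 = 0.5474
  PC2: 43/95 = 0.4526

Step 3 — cumulative fraction after k components = (λ_1 + ... + λ_k) / Σ λ:
  k = 1: 52/95 = 0.5474
  k = 2: (52 + 43)/95 = 95/95 = 1

Summary (fraction, with percent):

explained: PC1 0.5474 (54.74%), PC2 0.4526 (45.26%);  cumulative: 0.5474, 1


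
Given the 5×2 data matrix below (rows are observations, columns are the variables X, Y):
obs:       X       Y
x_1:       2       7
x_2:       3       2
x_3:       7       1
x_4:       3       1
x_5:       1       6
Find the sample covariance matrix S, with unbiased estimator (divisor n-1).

Step 1 — column means:
  mean(X) = (2 + 3 + 7 + 3 + 1) / 5 = 16/5 = 3.2
  mean(Y) = (7 + 2 + 1 + 1 + 6) / 5 = 17/5 = 3.4

Step 2 — sample covariance S[i,j] = (1/(n-1)) · Σ_k (x_{k,i} - mean_i) · (x_{k,j} - mean_j), with n-1 = 4.
  S[X,X] = ((-1.2)·(-1.2) + (-0.2)·(-0.2) + (3.8)·(3.8) + (-0.2)·(-0.2) + (-2.2)·(-2.2)) / 4 = 20.8/4 = 5.2
  S[X,Y] = ((-1.2)·(3.6) + (-0.2)·(-1.4) + (3.8)·(-2.4) + (-0.2)·(-2.4) + (-2.2)·(2.6)) / 4 = -18.4/4 = -4.6
  S[Y,Y] = ((3.6)·(3.6) + (-1.4)·(-1.4) + (-2.4)·(-2.4) + (-2.4)·(-2.4) + (2.6)·(2.6)) / 4 = 33.2/4 = 8.3

S is symmetric (S[j,i] = S[i,j]). Assembling:

S = [[5.2, -4.6],
 [-4.6, 8.3]]


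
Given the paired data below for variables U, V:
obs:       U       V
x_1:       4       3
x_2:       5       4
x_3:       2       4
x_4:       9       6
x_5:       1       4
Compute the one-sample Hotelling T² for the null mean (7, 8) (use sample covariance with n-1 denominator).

Step 1 — sample mean vector:
  mean(U) = (4 + 5 + 2 + 9 + 1) / 5 = 21/5 = 4.2
  mean(V) = (3 + 4 + 4 + 6 + 4) / 5 = 21/5 = 4.2
  x̄ = (4.2, 4.2),  deviation x̄ - mu_0 = (4.2, 4.2) - (7, 8) = (-2.8, -3.8).

Step 2 — sample covariance matrix, S[i,j] = (1/(n-1)) · Σ_k (x_{k,i} - mean_i) · (x_{k,j} - mean_j), divisor n-1 = 4:
  S[U,U] = ((-0.2)·(-0.2) + (0.8)·(0.8) + (-2.2)·(-2.2) + (4.8)·(4.8) + (-3.2)·(-3.2)) / 4 = 38.8/4 = 9.7
  S[U,V] = ((-0.2)·(-1.2) + (0.8)·(-0.2) + (-2.2)·(-0.2) + (4.8)·(1.8) + (-3.2)·(-0.2)) / 4 = 9.8/4 = 2.45
  S[V,V] = ((-1.2)·(-1.2) + (-0.2)·(-0.2) + (-0.2)·(-0.2) + (1.8)·(1.8) + (-0.2)·(-0.2)) / 4 = 4.8/4 = 1.2
  S = [[9.7, 2.45],
 [2.45, 1.2]].

Step 3 — invert S. det(S) = 9.7·1.2 - (2.45)² = 5.6375.
  S^{-1} = (1/det) · [[d, -b], [-b, a]] = [[0.2129, -0.4346],
 [-0.4346, 1.7206]].

Step 4 — quadratic form (x̄ - mu_0)^T · S^{-1} · (x̄ - mu_0):
  S^{-1} · (x̄ - mu_0) = (1.0554, -5.3215),
  (x̄ - mu_0)^T · [...] = (-2.8)·(1.0554) + (-3.8)·(-5.3215) = 17.2665.

Step 5 — scale by n: T² = 5 · 17.2665 = 86.3326.

T² ≈ 86.3326


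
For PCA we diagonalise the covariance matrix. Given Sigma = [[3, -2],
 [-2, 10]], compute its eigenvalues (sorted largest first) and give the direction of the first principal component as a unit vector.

Step 1 — characteristic polynomial of 2×2 Sigma:
  det(Sigma - λI) = λ² - trace · λ + det = 0.
  trace = 3 + 10 = 13, det = 3·10 - (-2)² = 26.
Step 2 — discriminant:
  Δ = trace² - 4·det = 169 - 104 = 65.
Step 3 — eigenvalues:
  λ = (trace ± √Δ)/2 = (13 ± 8.0623)/2,
  λ_1 = 10.5311,  λ_2 = 2.4689.

Step 4 — unit eigenvector for λ_1: solve (Sigma - λ_1 I)v = 0. First row:
  (3 - 10.5311)·v_x + (-2)·v_y = 0, i.e. (-7.5311)·v_x + (-2)·v_y = 0,
  so v ∝ (b, λ_1 - a) = (-2, 7.5311); multiply by -1 so the first entry is positive: u = (2, -7.5311).
  ||u|| = √((2)² + (-7.5311)²) = √(60.7179) ≈ 7.7922,
  v_1 = u/||u|| ≈ (0.2567, -0.9665) (||v_1|| = 1).

λ_1 = 10.5311,  λ_2 = 2.4689;  v_1 ≈ (0.2567, -0.9665)


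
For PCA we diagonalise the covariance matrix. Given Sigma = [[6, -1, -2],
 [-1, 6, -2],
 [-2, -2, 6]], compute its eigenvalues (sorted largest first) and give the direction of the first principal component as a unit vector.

Step 1 — characteristic polynomial p(λ) = det(λI - Sigma) = λ³ - tr·λ² + c_1·λ - det, where tr = trace, c_1 = sum of the principal 2×2 minors, det = det(Sigma):
  tr = 6 + 6 + 6 = 18,
  c_1 = (6·6 - (-1)²) + (6·6 - (-2)²) + (6·6 - (-2)²) = 35 + 32 + 32 = 99,
  det = 6·(6·6 - (-2)²) - (-1)·((-1)·6 - (-2)·(-2)) + (-2)·((-1)·(-2) - 6·(-2)) = 6·(32) - (-1)·(-10) + (-2)·(14) = 154.
  So p(λ) = λ³ - 18λ² + 99λ - 154.
Step 2 — look for an integer root (rational root theorem: any rational root is an integer divisor of 154). Testing λ = 7:
  p(7) = 343 - 882 + 693 - 154 = 0  ✓
  Dividing out (λ - 7): p(λ) = (λ - 7)(λ² - 11λ + 22).
Step 3 — remaining eigenvalues from the quadratic λ² - 11λ + 22 = 0:
  Δ = 11² - 4·22 = 121 - 88 = 33,  λ = (11 ± √33)/2 = (11 ± 5.7446)/2 ≈ 8.3723 or 2.6277.
  Sorted: λ_1 = 8.3723,  λ_2 = 7,  λ_3 = 2.6277  (check: sum = 18 = tr ✓).

Step 4 — unit eigenvector for λ_1 ≈ 8.3723: v spans the null space of (Sigma - λ_1 I), whose rows are
  r_1 = (-2.3723, -1, -2),  r_2 = (-1, -2.3723, -2),  r_3 = (-2, -2, -2.3723).
  v is orthogonal to every row, so take v ∝ r_1 × r_2 = ((-1)·(-2) - (-2)·(-2.3723), (-2)·(-1) - (-2.3723)·(-2), (-2.3723)·(-2.3723) - (-1)·(-1)) ≈ (-2.7446, -2.7446, 4.6277).
  Rescale (multiply by -1 so the first nonzero entry is positive): u = (2.7446, 2.7446, -4.6277).
  ||u|| = √((2.7446)² + (2.7446)² + (-4.6277)²) = √(36.481) ≈ 6.04,  v_1 = u/||u|| ≈ (0.4544, 0.4544, -0.7662) (||v_1|| = 1).

λ_1 = 8.3723,  λ_2 = 7,  λ_3 = 2.6277;  v_1 ≈ (0.4544, 0.4544, -0.7662)


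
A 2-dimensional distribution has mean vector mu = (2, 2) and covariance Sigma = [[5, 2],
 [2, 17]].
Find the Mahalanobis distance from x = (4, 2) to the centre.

Step 1 — centre the observation: (x - mu) = (2, 0).

Step 2 — invert Sigma. det(Sigma) = 5·17 - (2)² = 81.
  Sigma^{-1} = (1/det) · [[d, -b], [-b, a]] = [[0.2099, -0.0247],
 [-0.0247, 0.0617]].

Step 3 — form the quadratic (x - mu)^T · Sigma^{-1} · (x - mu):
  Sigma^{-1} · (x - mu) = (0.4198, -0.0494).
  (x - mu)^T · [Sigma^{-1} · (x - mu)] = (2)·(0.4198) + (0)·(-0.0494) = 0.8395.

Step 4 — take square root: d = √(0.8395) ≈ 0.9162.

d(x, mu) = √(0.8395) ≈ 0.9162


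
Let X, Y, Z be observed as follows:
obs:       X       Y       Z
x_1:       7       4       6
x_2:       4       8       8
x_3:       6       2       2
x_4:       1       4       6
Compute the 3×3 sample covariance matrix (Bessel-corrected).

Step 1 — column means:
  mean(X) = (7 + 4 + 6 + 1) / 4 = 18/4 = 4.5
  mean(Y) = (4 + 8 + 2 + 4) / 4 = 18/4 = 4.5
  mean(Z) = (6 + 8 + 2 + 6) / 4 = 22/4 = 5.5

Step 2 — sample covariance S[i,j] = (1/(n-1)) · Σ_k (x_{k,i} - mean_i) · (x_{k,j} - mean_j), with n-1 = 3.
  S[X,X] = ((2.5)·(2.5) + (-0.5)·(-0.5) + (1.5)·(1.5) + (-3.5)·(-3.5)) / 3 = 21/3 = 7
  S[X,Y] = ((2.5)·(-0.5) + (-0.5)·(3.5) + (1.5)·(-2.5) + (-3.5)·(-0.5)) / 3 = -5/3 = -1.6667
  S[X,Z] = ((2.5)·(0.5) + (-0.5)·(2.5) + (1.5)·(-3.5) + (-3.5)·(0.5)) / 3 = -7/3 = -2.3333
  S[Y,Y] = ((-0.5)·(-0.5) + (3.5)·(3.5) + (-2.5)·(-2.5) + (-0.5)·(-0.5)) / 3 = 19/3 = 6.3333
  S[Y,Z] = ((-0.5)·(0.5) + (3.5)·(2.5) + (-2.5)·(-3.5) + (-0.5)·(0.5)) / 3 = 17/3 = 5.6667
  S[Z,Z] = ((0.5)·(0.5) + (2.5)·(2.5) + (-3.5)·(-3.5) + (0.5)·(0.5)) / 3 = 19/3 = 6.3333

S is symmetric (S[j,i] = S[i,j]). Assembling:

S = [[7, -1.6667, -2.3333],
 [-1.6667, 6.3333, 5.6667],
 [-2.3333, 5.6667, 6.3333]]


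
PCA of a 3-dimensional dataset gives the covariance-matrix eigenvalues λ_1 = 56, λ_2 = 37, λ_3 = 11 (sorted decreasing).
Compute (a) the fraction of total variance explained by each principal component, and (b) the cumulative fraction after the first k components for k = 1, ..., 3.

Step 1 — total variance = trace(Sigma) = Σ λ_i = 56 + 37 + 11 = 104.

Step 2 — fraction explained by component i = λ_i / Σ λ:
  PC1: 56/104 = 0.5385
  PC2: 37/104 = 0.3558
  PC3: 11/104 = 0.1058

Step 3 — cumulative fraction after k components = (λ_1 + ... + λ_k) / Σ λ:
  k = 1: 56/104 = 0.5385
  k = 2: (56 + 37)/104 = 93/104 = 0.8942
  k = 3: (56 + 37 + 11)/104 = 104/104 = 1

Summary (fraction, with percent):

explained: PC1 0.5385 (53.85%), PC2 0.3558 (35.58%), PC3 0.1058 (10.58%);  cumulative: 0.5385, 0.8942, 1


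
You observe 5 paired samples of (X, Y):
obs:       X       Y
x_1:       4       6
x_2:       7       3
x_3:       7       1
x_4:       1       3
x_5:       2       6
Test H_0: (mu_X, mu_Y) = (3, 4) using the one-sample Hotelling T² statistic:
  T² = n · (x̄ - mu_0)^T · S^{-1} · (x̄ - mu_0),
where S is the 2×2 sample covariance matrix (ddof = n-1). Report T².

Step 1 — sample mean vector:
  mean(X) = (4 + 7 + 7 + 1 + 2) / 5 = 21/5 = 4.2
  mean(Y) = (6 + 3 + 1 + 3 + 6) / 5 = 19/5 = 3.8
  x̄ = (4.2, 3.8),  deviation x̄ - mu_0 = (4.2, 3.8) - (3, 4) = (1.2, -0.2).

Step 2 — sample covariance matrix, S[i,j] = (1/(n-1)) · Σ_k (x_{k,i} - mean_i) · (x_{k,j} - mean_j), divisor n-1 = 4:
  S[X,X] = ((-0.2)·(-0.2) + (2.8)·(2.8) + (2.8)·(2.8) + (-3.2)·(-3.2) + (-2.2)·(-2.2)) / 4 = 30.8/4 = 7.7
  S[X,Y] = ((-0.2)·(2.2) + (2.8)·(-0.8) + (2.8)·(-2.8) + (-3.2)·(-0.8) + (-2.2)·(2.2)) / 4 = -12.8/4 = -3.2
  S[Y,Y] = ((2.2)·(2.2) + (-0.8)·(-0.8) + (-2.8)·(-2.8) + (-0.8)·(-0.8) + (2.2)·(2.2)) / 4 = 18.8/4 = 4.7
  S = [[7.7, -3.2],
 [-3.2, 4.7]].

Step 3 — invert S. det(S) = 7.7·4.7 - (-3.2)² = 25.95.
  S^{-1} = (1/det) · [[d, -b], [-b, a]] = [[0.1811, 0.1233],
 [0.1233, 0.2967]].

Step 4 — quadratic form (x̄ - mu_0)^T · S^{-1} · (x̄ - mu_0):
  S^{-1} · (x̄ - mu_0) = (0.1927, 0.0886),
  (x̄ - mu_0)^T · [...] = (1.2)·(0.1927) + (-0.2)·(0.0886) = 0.2135.

Step 5 — scale by n: T² = 5 · 0.2135 = 1.0674.

T² ≈ 1.0674


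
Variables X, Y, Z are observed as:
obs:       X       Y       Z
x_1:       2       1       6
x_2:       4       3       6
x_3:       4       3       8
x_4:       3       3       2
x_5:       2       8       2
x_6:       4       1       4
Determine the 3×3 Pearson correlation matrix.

Step 1 — column means:
  mean(X) = (2 + 4 + 4 + 3 + 2 + 4) / 6 = 19/6 = 3.1667
  mean(Y) = (1 + 3 + 3 + 3 + 8 + 1) / 6 = 19/6 = 3.1667
  mean(Z) = (6 + 6 + 8 + 2 + 2 + 4) / 6 = 28/6 = 4.6667

Step 2 — sample variances and covariances s[i,j] = (1/(n-1)) · Σ_k (x_{k,i} - mean_i) · (x_{k,j} - mean_j), with n-1 = 5:
  s[X,X] = ((-1.1667)·(-1.1667) + (0.8333)·(0.8333) + (0.8333)·(0.8333) + (-0.1667)·(-0.1667) + (-1.1667)·(-1.1667) + (0.8333)·(0.8333)) / 5 = 4.8333/5 = 0.9667
  s[X,Y] = ((-1.1667)·(-2.1667) + (0.8333)·(-0.1667) + (0.8333)·(-0.1667) + (-0.1667)·(-0.1667) + (-1.1667)·(4.8333) + (0.8333)·(-2.1667)) / 5 = -5.1667/5 = -1.0333
  s[X,Z] = ((-1.1667)·(1.3333) + (0.8333)·(1.3333) + (0.8333)·(3.3333) + (-0.1667)·(-2.6667) + (-1.1667)·(-2.6667) + (0.8333)·(-0.6667)) / 5 = 5.3333/5 = 1.0667
  s[Y,Y] = ((-2.1667)·(-2.1667) + (-0.1667)·(-0.1667) + (-0.1667)·(-0.1667) + (-0.1667)·(-0.1667) + (4.8333)·(4.8333) + (-2.1667)·(-2.1667)) / 5 = 32.8333/5 = 6.5667
  s[Y,Z] = ((-2.1667)·(1.3333) + (-0.1667)·(1.3333) + (-0.1667)·(3.3333) + (-0.1667)·(-2.6667) + (4.8333)·(-2.6667) + (-2.1667)·(-0.6667)) / 5 = -14.6667/5 = -2.9333
  s[Z,Z] = ((1.3333)·(1.3333) + (1.3333)·(1.3333) + (3.3333)·(3.3333) + (-2.6667)·(-2.6667) + (-2.6667)·(-2.6667) + (-0.6667)·(-0.6667)) / 5 = 29.3333/5 = 5.8667
  Sample standard deviations s_i = √(s[i,i]):
  s(X) = √(0.9667) = 0.9832
  s(Y) = √(6.5667) = 2.5626
  s(Z) = √(5.8667) = 2.4221

Step 3 — r_{ij} = s_{ij} / (s_i · s_j):
  r[X,X] = 1 (diagonal).
  r[X,Y] = -1.0333 / (0.9832 · 2.5626) = -1.0333 / 2.5195 = -0.4101
  r[X,Z] = 1.0667 / (0.9832 · 2.4221) = 1.0667 / 2.3814 = 0.4479
  r[Y,Y] = 1 (diagonal).
  r[Y,Z] = -2.9333 / (2.5626 · 2.4221) = -2.9333 / 6.2068 = -0.4726
  r[Z,Z] = 1 (diagonal).

R is symmetric with unit diagonal. Assembling:

R = [[1, -0.4101, 0.4479],
 [-0.4101, 1, -0.4726],
 [0.4479, -0.4726, 1]]


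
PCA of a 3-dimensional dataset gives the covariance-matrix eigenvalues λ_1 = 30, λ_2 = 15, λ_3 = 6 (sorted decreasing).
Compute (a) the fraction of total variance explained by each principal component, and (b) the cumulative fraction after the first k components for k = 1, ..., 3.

Step 1 — total variance = trace(Sigma) = Σ λ_i = 30 + 15 + 6 = 51.

Step 2 — fraction explained by component i = λ_i / Σ λ:
  PC1: 30/51 = 0.5882
  PC2: 15/51 = 0.2941
  PC3: 6/51 = 0.1176

Step 3 — cumulative fraction after k components = (λ_1 + ... + λ_k) / Σ λ:
  k = 1: 30/51 = 0.5882
  k = 2: (30 + 15)/51 = 45/51 = 0.8824
  k = 3: (30 + 15 + 6)/51 = 51/51 = 1

Summary (fraction, with percent):

explained: PC1 0.5882 (58.82%), PC2 0.2941 (29.41%), PC3 0.1176 (11.76%);  cumulative: 0.5882, 0.8824, 1


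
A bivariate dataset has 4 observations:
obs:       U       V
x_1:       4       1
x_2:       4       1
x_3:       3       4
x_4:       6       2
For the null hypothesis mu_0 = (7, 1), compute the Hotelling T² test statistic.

Step 1 — sample mean vector:
  mean(U) = (4 + 4 + 3 + 6) / 4 = 17/4 = 4.25
  mean(V) = (1 + 1 + 4 + 2) / 4 = 8/4 = 2
  x̄ = (4.25, 2),  deviation x̄ - mu_0 = (4.25, 2) - (7, 1) = (-2.75, 1).

Step 2 — sample covariance matrix, S[i,j] = (1/(n-1)) · Σ_k (x_{k,i} - mean_i) · (x_{k,j} - mean_j), divisor n-1 = 3:
  S[U,U] = ((-0.25)·(-0.25) + (-0.25)·(-0.25) + (-1.25)·(-1.25) + (1.75)·(1.75)) / 3 = 4.75/3 = 1.5833
  S[U,V] = ((-0.25)·(-1) + (-0.25)·(-1) + (-1.25)·(2) + (1.75)·(0)) / 3 = -2/3 = -0.6667
  S[V,V] = ((-1)·(-1) + (-1)·(-1) + (2)·(2) + (0)·(0)) / 3 = 6/3 = 2
  S = [[1.5833, -0.6667],
 [-0.6667, 2]].

Step 3 — invert S. det(S) = 1.5833·2 - (-0.6667)² = 2.7222.
  S^{-1} = (1/det) · [[d, -b], [-b, a]] = [[0.7347, 0.2449],
 [0.2449, 0.5816]].

Step 4 — quadratic form (x̄ - mu_0)^T · S^{-1} · (x̄ - mu_0):
  S^{-1} · (x̄ - mu_0) = (-1.7755, -0.0918),
  (x̄ - mu_0)^T · [...] = (-2.75)·(-1.7755) + (1)·(-0.0918) = 4.7908.

Step 5 — scale by n: T² = 4 · 4.7908 = 19.1633.

T² ≈ 19.1633


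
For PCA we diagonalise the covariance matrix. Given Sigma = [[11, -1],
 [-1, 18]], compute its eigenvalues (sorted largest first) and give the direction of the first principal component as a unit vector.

Step 1 — characteristic polynomial of 2×2 Sigma:
  det(Sigma - λI) = λ² - trace · λ + det = 0.
  trace = 11 + 18 = 29, det = 11·18 - (-1)² = 197.
Step 2 — discriminant:
  Δ = trace² - 4·det = 841 - 788 = 53.
Step 3 — eigenvalues:
  λ = (trace ± √Δ)/2 = (29 ± 7.2801)/2,
  λ_1 = 18.1401,  λ_2 = 10.8599.

Step 4 — unit eigenvector for λ_1: solve (Sigma - λ_1 I)v = 0. First row:
  (11 - 18.1401)·v_x + (-1)·v_y = 0, i.e. (-7.1401)·v_x + (-1)·v_y = 0,
  so v ∝ (b, λ_1 - a) = (-1, 7.1401); multiply by -1 so the first entry is positive: u = (1, -7.1401).
  ||u|| = √((1)² + (-7.1401)²) = √(51.9804) ≈ 7.2097,
  v_1 = u/||u|| ≈ (0.1387, -0.9903) (||v_1|| = 1).

λ_1 = 18.1401,  λ_2 = 10.8599;  v_1 ≈ (0.1387, -0.9903)


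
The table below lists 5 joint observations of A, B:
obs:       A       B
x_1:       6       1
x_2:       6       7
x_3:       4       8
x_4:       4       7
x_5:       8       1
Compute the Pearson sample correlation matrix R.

Step 1 — column means:
  mean(A) = (6 + 6 + 4 + 4 + 8) / 5 = 28/5 = 5.6
  mean(B) = (1 + 7 + 8 + 7 + 1) / 5 = 24/5 = 4.8

Step 2 — sample variances and covariances s[i,j] = (1/(n-1)) · Σ_k (x_{k,i} - mean_i) · (x_{k,j} - mean_j), with n-1 = 4:
  s[A,A] = ((0.4)·(0.4) + (0.4)·(0.4) + (-1.6)·(-1.6) + (-1.6)·(-1.6) + (2.4)·(2.4)) / 4 = 11.2/4 = 2.8
  s[A,B] = ((0.4)·(-3.8) + (0.4)·(2.2) + (-1.6)·(3.2) + (-1.6)·(2.2) + (2.4)·(-3.8)) / 4 = -18.4/4 = -4.6
  s[B,B] = ((-3.8)·(-3.8) + (2.2)·(2.2) + (3.2)·(3.2) + (2.2)·(2.2) + (-3.8)·(-3.8)) / 4 = 48.8/4 = 12.2
  Sample standard deviations s_i = √(s[i,i]):
  s(A) = √(2.8) = 1.6733
  s(B) = √(12.2) = 3.4928

Step 3 — r_{ij} = s_{ij} / (s_i · s_j):
  r[A,A] = 1 (diagonal).
  r[A,B] = -4.6 / (1.6733 · 3.4928) = -4.6 / 5.8447 = -0.787
  r[B,B] = 1 (diagonal).

R is symmetric with unit diagonal. Assembling:

R = [[1, -0.787],
 [-0.787, 1]]


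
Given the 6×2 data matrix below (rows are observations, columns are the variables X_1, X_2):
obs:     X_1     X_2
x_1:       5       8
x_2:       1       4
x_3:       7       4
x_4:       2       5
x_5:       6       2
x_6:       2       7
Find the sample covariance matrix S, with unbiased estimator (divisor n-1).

Step 1 — column means:
  mean(X_1) = (5 + 1 + 7 + 2 + 6 + 2) / 6 = 23/6 = 3.8333
  mean(X_2) = (8 + 4 + 4 + 5 + 2 + 7) / 6 = 30/6 = 5

Step 2 — sample covariance S[i,j] = (1/(n-1)) · Σ_k (x_{k,i} - mean_i) · (x_{k,j} - mean_j), with n-1 = 5.
  S[X_1,X_1] = ((1.1667)·(1.1667) + (-2.8333)·(-2.8333) + (3.1667)·(3.1667) + (-1.8333)·(-1.8333) + (2.1667)·(2.1667) + (-1.8333)·(-1.8333)) / 5 = 30.8333/5 = 6.1667
  S[X_1,X_2] = ((1.1667)·(3) + (-2.8333)·(-1) + (3.1667)·(-1) + (-1.8333)·(0) + (2.1667)·(-3) + (-1.8333)·(2)) / 5 = -7/5 = -1.4
  S[X_2,X_2] = ((3)·(3) + (-1)·(-1) + (-1)·(-1) + (0)·(0) + (-3)·(-3) + (2)·(2)) / 5 = 24/5 = 4.8

S is symmetric (S[j,i] = S[i,j]). Assembling:

S = [[6.1667, -1.4],
 [-1.4, 4.8]]


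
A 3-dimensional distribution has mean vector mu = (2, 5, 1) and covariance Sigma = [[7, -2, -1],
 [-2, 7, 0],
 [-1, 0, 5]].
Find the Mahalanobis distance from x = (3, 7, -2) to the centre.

Step 1 — centre the observation: (x - mu) = (1, 2, -3).

Step 2 — invert Sigma (cofactor / det for 3×3, or solve directly):
  Sigma^{-1} = [[0.1606, 0.0459, 0.0321],
 [0.0459, 0.156, 0.0092],
 [0.0321, 0.0092, 0.2064]].

Step 3 — form the quadratic (x - mu)^T · Sigma^{-1} · (x - mu):
  Sigma^{-1} · (x - mu) = (0.156, 0.3303, -0.5688).
  (x - mu)^T · [Sigma^{-1} · (x - mu)] = (1)·(0.156) + (2)·(0.3303) + (-3)·(-0.5688) = 2.5229.

Step 4 — take square root: d = √(2.5229) ≈ 1.5884.

d(x, mu) = √(2.5229) ≈ 1.5884


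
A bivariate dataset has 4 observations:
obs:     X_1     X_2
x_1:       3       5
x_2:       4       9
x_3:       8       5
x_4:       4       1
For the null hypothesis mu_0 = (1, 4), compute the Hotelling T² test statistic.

Step 1 — sample mean vector:
  mean(X_1) = (3 + 4 + 8 + 4) / 4 = 19/4 = 4.75
  mean(X_2) = (5 + 9 + 5 + 1) / 4 = 20/4 = 5
  x̄ = (4.75, 5),  deviation x̄ - mu_0 = (4.75, 5) - (1, 4) = (3.75, 1).

Step 2 — sample covariance matrix, S[i,j] = (1/(n-1)) · Σ_k (x_{k,i} - mean_i) · (x_{k,j} - mean_j), divisor n-1 = 3:
  S[X_1,X_1] = ((-1.75)·(-1.75) + (-0.75)·(-0.75) + (3.25)·(3.25) + (-0.75)·(-0.75)) / 3 = 14.75/3 = 4.9167
  S[X_1,X_2] = ((-1.75)·(0) + (-0.75)·(4) + (3.25)·(0) + (-0.75)·(-4)) / 3 = 0/3 = 0
  S[X_2,X_2] = ((0)·(0) + (4)·(4) + (0)·(0) + (-4)·(-4)) / 3 = 32/3 = 10.6667
  S = [[4.9167, 0],
 [0, 10.6667]].

Step 3 — invert S. det(S) = 4.9167·10.6667 - (0)² = 52.4444.
  S^{-1} = (1/det) · [[d, -b], [-b, a]] = [[0.2034, 0],
 [0, 0.0938]].

Step 4 — quadratic form (x̄ - mu_0)^T · S^{-1} · (x̄ - mu_0):
  S^{-1} · (x̄ - mu_0) = (0.7627, 0.0938),
  (x̄ - mu_0)^T · [...] = (3.75)·(0.7627) + (1)·(0.0938) = 2.9539.

Step 5 — scale by n: T² = 4 · 2.9539 = 11.8157.

T² ≈ 11.8157


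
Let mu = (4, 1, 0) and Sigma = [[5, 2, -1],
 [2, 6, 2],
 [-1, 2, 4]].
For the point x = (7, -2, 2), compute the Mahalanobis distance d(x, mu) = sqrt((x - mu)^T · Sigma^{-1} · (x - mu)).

Step 1 — centre the observation: (x - mu) = (3, -3, 2).

Step 2 — invert Sigma (cofactor / det for 3×3, or solve directly):
  Sigma^{-1} = [[0.2857, -0.1429, 0.1429],
 [-0.1429, 0.2714, -0.1714],
 [0.1429, -0.1714, 0.3714]].

Step 3 — form the quadratic (x - mu)^T · Sigma^{-1} · (x - mu):
  Sigma^{-1} · (x - mu) = (1.5714, -1.5857, 1.6857).
  (x - mu)^T · [Sigma^{-1} · (x - mu)] = (3)·(1.5714) + (-3)·(-1.5857) + (2)·(1.6857) = 12.8429.

Step 4 — take square root: d = √(12.8429) ≈ 3.5837.

d(x, mu) = √(12.8429) ≈ 3.5837


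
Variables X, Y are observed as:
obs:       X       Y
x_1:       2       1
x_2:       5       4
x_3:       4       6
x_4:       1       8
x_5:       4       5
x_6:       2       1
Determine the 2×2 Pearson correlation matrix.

Step 1 — column means:
  mean(X) = (2 + 5 + 4 + 1 + 4 + 2) / 6 = 18/6 = 3
  mean(Y) = (1 + 4 + 6 + 8 + 5 + 1) / 6 = 25/6 = 4.1667

Step 2 — sample variances and covariances s[i,j] = (1/(n-1)) · Σ_k (x_{k,i} - mean_i) · (x_{k,j} - mean_j), with n-1 = 5:
  s[X,X] = ((-1)·(-1) + (2)·(2) + (1)·(1) + (-2)·(-2) + (1)·(1) + (-1)·(-1)) / 5 = 12/5 = 2.4
  s[X,Y] = ((-1)·(-3.1667) + (2)·(-0.1667) + (1)·(1.8333) + (-2)·(3.8333) + (1)·(0.8333) + (-1)·(-3.1667)) / 5 = 1/5 = 0.2
  s[Y,Y] = ((-3.1667)·(-3.1667) + (-0.1667)·(-0.1667) + (1.8333)·(1.8333) + (3.8333)·(3.8333) + (0.8333)·(0.8333) + (-3.1667)·(-3.1667)) / 5 = 38.8333/5 = 7.7667
  Sample standard deviations s_i = √(s[i,i]):
  s(X) = √(2.4) = 1.5492
  s(Y) = √(7.7667) = 2.7869

Step 3 — r_{ij} = s_{ij} / (s_i · s_j):
  r[X,X] = 1 (diagonal).
  r[X,Y] = 0.2 / (1.5492 · 2.7869) = 0.2 / 4.3174 = 0.0463
  r[Y,Y] = 1 (diagonal).

R is symmetric with unit diagonal. Assembling:

R = [[1, 0.0463],
 [0.0463, 1]]


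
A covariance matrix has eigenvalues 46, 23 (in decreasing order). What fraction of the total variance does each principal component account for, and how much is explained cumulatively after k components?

Step 1 — total variance = trace(Sigma) = Σ λ_i = 46 + 23 = 69.

Step 2 — fraction explained by component i = λ_i / Σ λ:
  PC1: 46/69 = 0.6667
  PC2: 23/69 = 0.3333

Step 3 — cumulative fraction after k components = (λ_1 + ... + λ_k) / Σ λ:
  k = 1: 46/69 = 0.6667
  k = 2: (46 + 23)/69 = 69/69 = 1

Summary (fraction, with percent):

explained: PC1 0.6667 (66.67%), PC2 0.3333 (33.33%);  cumulative: 0.6667, 1


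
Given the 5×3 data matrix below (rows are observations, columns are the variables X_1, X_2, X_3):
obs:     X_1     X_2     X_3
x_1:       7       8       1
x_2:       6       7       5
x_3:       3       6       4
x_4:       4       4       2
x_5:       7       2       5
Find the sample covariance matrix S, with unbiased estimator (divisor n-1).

Step 1 — column means:
  mean(X_1) = (7 + 6 + 3 + 4 + 7) / 5 = 27/5 = 5.4
  mean(X_2) = (8 + 7 + 6 + 4 + 2) / 5 = 27/5 = 5.4
  mean(X_3) = (1 + 5 + 4 + 2 + 5) / 5 = 17/5 = 3.4

Step 2 — sample covariance S[i,j] = (1/(n-1)) · Σ_k (x_{k,i} - mean_i) · (x_{k,j} - mean_j), with n-1 = 4.
  S[X_1,X_1] = ((1.6)·(1.6) + (0.6)·(0.6) + (-2.4)·(-2.4) + (-1.4)·(-1.4) + (1.6)·(1.6)) / 4 = 13.2/4 = 3.3
  S[X_1,X_2] = ((1.6)·(2.6) + (0.6)·(1.6) + (-2.4)·(0.6) + (-1.4)·(-1.4) + (1.6)·(-3.4)) / 4 = 0.2/4 = 0.05
  S[X_1,X_3] = ((1.6)·(-2.4) + (0.6)·(1.6) + (-2.4)·(0.6) + (-1.4)·(-1.4) + (1.6)·(1.6)) / 4 = 0.2/4 = 0.05
  S[X_2,X_2] = ((2.6)·(2.6) + (1.6)·(1.6) + (0.6)·(0.6) + (-1.4)·(-1.4) + (-3.4)·(-3.4)) / 4 = 23.2/4 = 5.8
  S[X_2,X_3] = ((2.6)·(-2.4) + (1.6)·(1.6) + (0.6)·(0.6) + (-1.4)·(-1.4) + (-3.4)·(1.6)) / 4 = -6.8/4 = -1.7
  S[X_3,X_3] = ((-2.4)·(-2.4) + (1.6)·(1.6) + (0.6)·(0.6) + (-1.4)·(-1.4) + (1.6)·(1.6)) / 4 = 13.2/4 = 3.3

S is symmetric (S[j,i] = S[i,j]). Assembling:

S = [[3.3, 0.05, 0.05],
 [0.05, 5.8, -1.7],
 [0.05, -1.7, 3.3]]


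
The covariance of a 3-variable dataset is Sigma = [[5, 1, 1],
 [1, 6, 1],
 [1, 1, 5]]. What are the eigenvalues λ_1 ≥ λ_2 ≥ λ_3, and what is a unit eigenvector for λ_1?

Step 1 — characteristic polynomial p(λ) = det(λI - Sigma) = λ³ - tr·λ² + c_1·λ - det, where tr = trace, c_1 = sum of the principal 2×2 minors, det = det(Sigma):
  tr = 5 + 6 + 5 = 16,
  c_1 = (5·6 - (1)²) + (5·5 - (1)²) + (6·5 - (1)²) = 29 + 24 + 29 = 82,
  det = 5·(6·5 - (1)²) - (1)·((1)·5 - (1)·(1)) + (1)·((1)·(1) - 6·(1)) = 5·(29) - (1)·(4) + (1)·(-5) = 136.
  So p(λ) = λ³ - 16λ² + 82λ - 136.
Step 2 — look for an integer root (rational root theorem: any rational root is an integer divisor of 136). Testing λ = 4:
  p(4) = 64 - 256 + 328 - 136 = 0  ✓
  Dividing out (λ - 4): p(λ) = (λ - 4)(λ² - 12λ + 34).
Step 3 — remaining eigenvalues from the quadratic λ² - 12λ + 34 = 0:
  Δ = 12² - 4·34 = 144 - 136 = 8,  λ = (12 ± √8)/2 = (12 ± 2.8284)/2 ≈ 7.4142 or 4.5858.
  Sorted: λ_1 = 7.4142,  λ_2 = 4.5858,  λ_3 = 4  (check: sum = 16 = tr ✓).

Step 4 — unit eigenvector for λ_1 ≈ 7.4142: v spans the null space of (Sigma - λ_1 I), whose rows are
  r_1 = (-2.4142, 1, 1),  r_2 = (1, -1.4142, 1),  r_3 = (1, 1, -2.4142).
  v is orthogonal to every row, so take v ∝ r_1 × r_2 = ((1)·(1) - (1)·(-1.4142), (1)·(1) - (-2.4142)·(1), (-2.4142)·(-1.4142) - (1)·(1)) ≈ (2.4142, 3.4142, 2.4142).
  Let u = (2.4142, 3.4142, 2.4142).
  ||u|| = √((2.4142)² + (3.4142)² + (2.4142)²) = √(23.3137) ≈ 4.8284,  v_1 = u/||u|| ≈ (0.5, 0.7071, 0.5) (||v_1|| = 1).

λ_1 = 7.4142,  λ_2 = 4.5858,  λ_3 = 4;  v_1 ≈ (0.5, 0.7071, 0.5)


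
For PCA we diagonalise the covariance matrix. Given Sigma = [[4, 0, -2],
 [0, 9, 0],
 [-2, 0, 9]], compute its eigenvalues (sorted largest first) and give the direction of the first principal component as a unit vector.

Step 1 — characteristic polynomial p(λ) = det(λI - Sigma) = λ³ - tr·λ² + c_1·λ - det, where tr = trace, c_1 = sum of the principal 2×2 minors, det = det(Sigma):
  tr = 4 + 9 + 9 = 22,
  c_1 = (4·9 - (0)²) + (4·9 - (-2)²) + (9·9 - (0)²) = 36 + 32 + 81 = 149,
  det = 4·(9·9 - (0)²) - (0)·((0)·9 - (0)·(-2)) + (-2)·((0)·(0) - 9·(-2)) = 4·(81) - (0)·(0) + (-2)·(18) = 288.
  So p(λ) = λ³ - 22λ² + 149λ - 288.
Step 2 — look for an integer root (rational root theorem: any rational root is an integer divisor of 288). Testing λ = 9:
  p(9) = 729 - 1782 + 1341 - 288 = 0  ✓
  Dividing out (λ - 9): p(λ) = (λ - 9)(λ² - 13λ + 32).
Step 3 — remaining eigenvalues from the quadratic λ² - 13λ + 32 = 0:
  Δ = 13² - 4·32 = 169 - 128 = 41,  λ = (13 ± √41)/2 = (13 ± 6.4031)/2 ≈ 9.7016 or 3.2984.
  Sorted: λ_1 = 9.7016,  λ_2 = 9,  λ_3 = 3.2984  (check: sum = 22 = tr ✓).

Step 4 — unit eigenvector for λ_1 ≈ 9.7016: v spans the null space of (Sigma - λ_1 I), whose rows are
  r_1 = (-5.7016, 0, -2),  r_2 = (0, -0.7016, 0),  r_3 = (-2, 0, -0.7016).
  v is orthogonal to every row, so take v ∝ r_1 × r_2 = ((0)·(0) - (-2)·(-0.7016), (-2)·(0) - (-5.7016)·(0), (-5.7016)·(-0.7016) - (0)·(0)) ≈ (-1.4031, 0, 4).
  Rescale (multiply by -1 so the first nonzero entry is positive): u = (1.4031, 0, -4).
  ||u|| = √((1.4031)² + (0)² + (-4)²) = √(17.9688) ≈ 4.239,  v_1 = u/||u|| ≈ (0.331, 0, -0.9436) (||v_1|| = 1).

λ_1 = 9.7016,  λ_2 = 9,  λ_3 = 3.2984;  v_1 ≈ (0.331, 0, -0.9436)


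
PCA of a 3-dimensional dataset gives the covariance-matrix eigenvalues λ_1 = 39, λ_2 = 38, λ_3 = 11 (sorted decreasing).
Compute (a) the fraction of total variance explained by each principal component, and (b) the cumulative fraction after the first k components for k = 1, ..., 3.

Step 1 — total variance = trace(Sigma) = Σ λ_i = 39 + 38 + 11 = 88.

Step 2 — fraction explained by component i = λ_i / Σ λ:
  PC1: 39/88 = 0.4432
  PC2: 38/88 = 0.4318
  PC3: 11/88 = 0.125

Step 3 — cumulative fraction after k components = (λ_1 + ... + λ_k) / Σ λ:
  k = 1: 39/88 = 0.4432
  k = 2: (39 + 38)/88 = 77/88 = 0.875
  k = 3: (39 + 38 + 11)/88 = 88/88 = 1

Summary (fraction, with percent):

explained: PC1 0.4432 (44.32%), PC2 0.4318 (43.18%), PC3 0.125 (12.5%);  cumulative: 0.4432, 0.875, 1


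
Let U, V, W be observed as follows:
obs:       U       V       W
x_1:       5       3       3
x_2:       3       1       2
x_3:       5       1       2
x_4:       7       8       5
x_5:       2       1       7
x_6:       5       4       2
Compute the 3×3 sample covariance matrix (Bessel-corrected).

Step 1 — column means:
  mean(U) = (5 + 3 + 5 + 7 + 2 + 5) / 6 = 27/6 = 4.5
  mean(V) = (3 + 1 + 1 + 8 + 1 + 4) / 6 = 18/6 = 3
  mean(W) = (3 + 2 + 2 + 5 + 7 + 2) / 6 = 21/6 = 3.5

Step 2 — sample covariance S[i,j] = (1/(n-1)) · Σ_k (x_{k,i} - mean_i) · (x_{k,j} - mean_j), with n-1 = 5.
  S[U,U] = ((0.5)·(0.5) + (-1.5)·(-1.5) + (0.5)·(0.5) + (2.5)·(2.5) + (-2.5)·(-2.5) + (0.5)·(0.5)) / 5 = 15.5/5 = 3.1
  S[U,V] = ((0.5)·(0) + (-1.5)·(-2) + (0.5)·(-2) + (2.5)·(5) + (-2.5)·(-2) + (0.5)·(1)) / 5 = 20/5 = 4
  S[U,W] = ((0.5)·(-0.5) + (-1.5)·(-1.5) + (0.5)·(-1.5) + (2.5)·(1.5) + (-2.5)·(3.5) + (0.5)·(-1.5)) / 5 = -4.5/5 = -0.9
  S[V,V] = ((0)·(0) + (-2)·(-2) + (-2)·(-2) + (5)·(5) + (-2)·(-2) + (1)·(1)) / 5 = 38/5 = 7.6
  S[V,W] = ((0)·(-0.5) + (-2)·(-1.5) + (-2)·(-1.5) + (5)·(1.5) + (-2)·(3.5) + (1)·(-1.5)) / 5 = 5/5 = 1
  S[W,W] = ((-0.5)·(-0.5) + (-1.5)·(-1.5) + (-1.5)·(-1.5) + (1.5)·(1.5) + (3.5)·(3.5) + (-1.5)·(-1.5)) / 5 = 21.5/5 = 4.3

S is symmetric (S[j,i] = S[i,j]). Assembling:

S = [[3.1, 4, -0.9],
 [4, 7.6, 1],
 [-0.9, 1, 4.3]]


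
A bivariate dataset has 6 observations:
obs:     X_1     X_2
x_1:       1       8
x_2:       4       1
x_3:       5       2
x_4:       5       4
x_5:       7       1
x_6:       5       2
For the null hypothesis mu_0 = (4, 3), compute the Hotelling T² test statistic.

Step 1 — sample mean vector:
  mean(X_1) = (1 + 4 + 5 + 5 + 7 + 5) / 6 = 27/6 = 4.5
  mean(X_2) = (8 + 1 + 2 + 4 + 1 + 2) / 6 = 18/6 = 3
  x̄ = (4.5, 3),  deviation x̄ - mu_0 = (4.5, 3) - (4, 3) = (0.5, 0).

Step 2 — sample covariance matrix, S[i,j] = (1/(n-1)) · Σ_k (x_{k,i} - mean_i) · (x_{k,j} - mean_j), divisor n-1 = 5:
  S[X_1,X_1] = ((-3.5)·(-3.5) + (-0.5)·(-0.5) + (0.5)·(0.5) + (0.5)·(0.5) + (2.5)·(2.5) + (0.5)·(0.5)) / 5 = 19.5/5 = 3.9
  S[X_1,X_2] = ((-3.5)·(5) + (-0.5)·(-2) + (0.5)·(-1) + (0.5)·(1) + (2.5)·(-2) + (0.5)·(-1)) / 5 = -22/5 = -4.4
  S[X_2,X_2] = ((5)·(5) + (-2)·(-2) + (-1)·(-1) + (1)·(1) + (-2)·(-2) + (-1)·(-1)) / 5 = 36/5 = 7.2
  S = [[3.9, -4.4],
 [-4.4, 7.2]].

Step 3 — invert S. det(S) = 3.9·7.2 - (-4.4)² = 8.72.
  S^{-1} = (1/det) · [[d, -b], [-b, a]] = [[0.8257, 0.5046],
 [0.5046, 0.4472]].

Step 4 — quadratic form (x̄ - mu_0)^T · S^{-1} · (x̄ - mu_0):
  S^{-1} · (x̄ - mu_0) = (0.4128, 0.2523),
  (x̄ - mu_0)^T · [...] = (0.5)·(0.4128) + (0)·(0.2523) = 0.2064.

Step 5 — scale by n: T² = 6 · 0.2064 = 1.2385.

T² ≈ 1.2385
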